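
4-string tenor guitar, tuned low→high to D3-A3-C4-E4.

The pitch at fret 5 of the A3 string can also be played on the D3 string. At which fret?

A3 at fret 5 is A3 + 5 semitones = D4.
The open D3 string is 7 semitones below the open A3, so the same pitch on the D3 string lies at fret 5 + 7 = 12.

12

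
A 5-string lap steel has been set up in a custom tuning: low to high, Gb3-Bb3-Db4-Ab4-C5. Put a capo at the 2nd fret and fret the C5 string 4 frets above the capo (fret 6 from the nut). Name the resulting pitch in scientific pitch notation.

The capo raises the open C5 by 2 semitones to D5; fretting 4 more gives C5 + 2 + 4 = C5 + 6 semitones = Gb5.

Gb5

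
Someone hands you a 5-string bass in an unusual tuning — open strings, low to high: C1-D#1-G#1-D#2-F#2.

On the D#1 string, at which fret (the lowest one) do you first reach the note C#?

From D#1, count semitones up the chromatic scale until reaching C#: D#–E–F–F#–…–B–C–C# — 10 steps.

10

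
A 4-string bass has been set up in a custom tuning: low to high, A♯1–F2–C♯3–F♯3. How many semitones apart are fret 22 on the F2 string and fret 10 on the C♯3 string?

F2 at fret 22 → D♯4 (MIDI 63); C♯3 at fret 10 → B3 (MIDI 59).
63 − 59 = 4, so the two pitches are 4 semitones apart, with D♯4 the higher.

4 semitones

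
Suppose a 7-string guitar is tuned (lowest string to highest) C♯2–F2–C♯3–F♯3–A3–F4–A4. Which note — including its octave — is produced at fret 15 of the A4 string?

The open A4 string plus 15 semitones: A–A#–B–C–…–A#–B–C.
The walk passes from B into C 2 times, so the octave number goes from 4 to 6.

C6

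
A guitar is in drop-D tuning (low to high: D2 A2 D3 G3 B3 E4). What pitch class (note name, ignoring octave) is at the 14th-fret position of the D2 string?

E

The open D2 string plus 14 semitones: D–D#–E–F–…–D–D#–E.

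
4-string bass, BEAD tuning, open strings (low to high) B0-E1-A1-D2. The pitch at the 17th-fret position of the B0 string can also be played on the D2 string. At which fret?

B0 at fret 17 is B0 + 17 semitones = E2.
The open D2 string is 15 semitones above the open B0, so the same pitch on the D2 string lies at fret 17 − 15 = 2.

2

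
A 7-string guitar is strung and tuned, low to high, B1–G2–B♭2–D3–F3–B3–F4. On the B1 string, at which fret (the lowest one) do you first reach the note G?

From B1, count semitones up the chromatic scale until reaching G: B–C–Db–D–Eb–E–F–Gb–G — 8 steps.

8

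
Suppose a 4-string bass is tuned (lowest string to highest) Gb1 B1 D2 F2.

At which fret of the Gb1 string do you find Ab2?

Ab2 is 14 semitones above the open Gb1 (Gb–G–Ab–A–…–Gb–G–Ab), so it sits at fret 14.

14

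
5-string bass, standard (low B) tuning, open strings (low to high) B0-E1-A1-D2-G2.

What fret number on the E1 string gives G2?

15

G2 is 15 semitones above the open E1 (E–F–F#–G–…–F–F#–G), so it sits at fret 15.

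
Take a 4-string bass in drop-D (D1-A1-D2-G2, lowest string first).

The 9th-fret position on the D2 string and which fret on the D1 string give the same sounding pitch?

21

D2 at fret 9 is D2 + 9 semitones = B2.
The open D1 string is 12 semitones below the open D2, so the same pitch on the D1 string lies at fret 9 + 12 = 21.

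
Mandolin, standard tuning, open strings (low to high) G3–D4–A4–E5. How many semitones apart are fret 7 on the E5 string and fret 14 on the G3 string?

14 semitones

E5 at fret 7 → B5 (MIDI 83); G3 at fret 14 → A4 (MIDI 69).
83 − 69 = 14, so the two pitches are 14 semitones apart, with B5 the higher.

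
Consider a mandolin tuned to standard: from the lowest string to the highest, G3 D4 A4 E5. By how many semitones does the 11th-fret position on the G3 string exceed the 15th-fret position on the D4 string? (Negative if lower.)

-11 semitones

G3 at fret 11 → F♯4 (MIDI 66); D4 at fret 15 → F5 (MIDI 77).
66 − 77 = -11, so the two pitches are 11 semitones apart.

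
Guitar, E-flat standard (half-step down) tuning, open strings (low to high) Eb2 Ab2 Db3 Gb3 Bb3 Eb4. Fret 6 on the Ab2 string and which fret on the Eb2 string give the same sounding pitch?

Fret 6 on Ab2 is MIDI 44 + 6 = 50 (D3). On the Eb2 string (open MIDI 39), that pitch is 50 − 39 = fret 11.

11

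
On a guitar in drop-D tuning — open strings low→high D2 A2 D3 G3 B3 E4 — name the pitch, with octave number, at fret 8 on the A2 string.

A2 is MIDI 45. Adding 8 gives 53, which is F3.

F3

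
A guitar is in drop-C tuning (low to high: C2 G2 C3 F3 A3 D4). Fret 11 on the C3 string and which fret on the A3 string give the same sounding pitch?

Fret 11 on C3 is MIDI 48 + 11 = 59 (B3). On the A3 string (open MIDI 57), that pitch is 59 − 57 = fret 2.

2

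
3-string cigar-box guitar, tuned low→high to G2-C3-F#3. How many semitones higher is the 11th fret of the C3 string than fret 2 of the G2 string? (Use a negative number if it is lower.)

C3 at fret 11 → B3 (MIDI 59); G2 at fret 2 → A2 (MIDI 45).
59 − 45 = 14, so the two pitches are 14 semitones apart.

14 semitones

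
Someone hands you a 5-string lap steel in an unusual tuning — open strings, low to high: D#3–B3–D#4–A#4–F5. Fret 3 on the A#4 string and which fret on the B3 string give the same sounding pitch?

14

Fret 3 on A#4 is MIDI 70 + 3 = 73 (C#5). On the B3 string (open MIDI 59), that pitch is 73 − 59 = fret 14.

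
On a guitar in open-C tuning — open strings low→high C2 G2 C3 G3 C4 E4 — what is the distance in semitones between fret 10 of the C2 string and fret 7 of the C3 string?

C2 at fret 10 → A#2 (MIDI 46); C3 at fret 7 → G3 (MIDI 55).
46 − 55 = -9, so the two pitches are 9 semitones apart, with G3 the higher.

9 semitones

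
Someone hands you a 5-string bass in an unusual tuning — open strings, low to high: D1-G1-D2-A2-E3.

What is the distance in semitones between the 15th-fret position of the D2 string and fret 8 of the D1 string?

D2 at fret 15 → F3 (MIDI 53); D1 at fret 8 → A♯1 (MIDI 34).
53 − 34 = 19, so the two pitches are 19 semitones apart, with F3 the higher.

19 semitones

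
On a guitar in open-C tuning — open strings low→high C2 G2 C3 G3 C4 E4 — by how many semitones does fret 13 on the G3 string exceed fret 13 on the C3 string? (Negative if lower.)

7 semitones

G3 at fret 13 → G#4 (MIDI 68); C3 at fret 13 → C#4 (MIDI 61).
68 − 61 = 7, so the two pitches are 7 semitones apart.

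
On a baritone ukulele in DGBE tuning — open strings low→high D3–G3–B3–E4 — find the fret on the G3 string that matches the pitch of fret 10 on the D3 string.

5

D3 at fret 10 is D3 + 10 semitones = C4.
The open G3 string is 5 semitones above the open D3, so the same pitch on the G3 string lies at fret 10 − 5 = 5.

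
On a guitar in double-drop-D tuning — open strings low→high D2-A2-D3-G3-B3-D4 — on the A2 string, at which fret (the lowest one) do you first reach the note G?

From A2, count semitones up the chromatic scale until reaching G: A–A#–B–C–…–F–F#–G — 10 steps.

10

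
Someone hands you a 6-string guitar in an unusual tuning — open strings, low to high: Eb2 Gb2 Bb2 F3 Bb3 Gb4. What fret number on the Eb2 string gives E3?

13

E3 is 13 semitones above the open Eb2 (Eb–E–F–Gb–…–D–Eb–E), so it sits at fret 13.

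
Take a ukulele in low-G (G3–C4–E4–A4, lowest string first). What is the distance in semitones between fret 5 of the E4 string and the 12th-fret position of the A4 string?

12 semitones

E4 at fret 5 → A4 (MIDI 69); A4 at fret 12 → A5 (MIDI 81).
69 − 81 = -12, so the two pitches are 12 semitones apart, with A5 the higher.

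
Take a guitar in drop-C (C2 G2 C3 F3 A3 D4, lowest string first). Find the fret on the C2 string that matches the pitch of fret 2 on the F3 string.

19

Fret 2 on F3 is MIDI 53 + 2 = 55 (G3). On the C2 string (open MIDI 36), that pitch is 55 − 36 = fret 19.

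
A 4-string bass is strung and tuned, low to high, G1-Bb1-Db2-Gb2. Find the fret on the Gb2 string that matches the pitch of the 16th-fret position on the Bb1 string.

Fret 16 on Bb1 is MIDI 34 + 16 = 50 (D3). On the Gb2 string (open MIDI 42), that pitch is 50 − 42 = fret 8.

8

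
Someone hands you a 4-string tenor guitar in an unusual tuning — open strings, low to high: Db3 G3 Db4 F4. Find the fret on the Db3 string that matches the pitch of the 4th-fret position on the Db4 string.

16

Db4 at fret 4 is Db4 + 4 semitones = F4.
The open Db3 string is 12 semitones below the open Db4, so the same pitch on the Db3 string lies at fret 4 + 12 = 16.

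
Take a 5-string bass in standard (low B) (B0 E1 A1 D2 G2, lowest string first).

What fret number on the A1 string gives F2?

F2 is 8 semitones above the open A1 (A–A#–B–C–C#–D–D#–E–F), so it sits at fret 8.

8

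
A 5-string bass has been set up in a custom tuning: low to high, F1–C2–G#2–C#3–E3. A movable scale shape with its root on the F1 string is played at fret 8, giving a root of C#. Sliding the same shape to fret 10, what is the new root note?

Moving from fret 8 to fret 10 shifts the root by 2 semitones.
C# up 2 semitones is D#.

D#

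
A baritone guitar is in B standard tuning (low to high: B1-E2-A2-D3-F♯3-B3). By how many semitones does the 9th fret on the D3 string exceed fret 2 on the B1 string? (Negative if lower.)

22 semitones

D3 at fret 9 → B3 (MIDI 59); B1 at fret 2 → C♯2 (MIDI 37).
59 − 37 = 22, so the two pitches are 22 semitones apart.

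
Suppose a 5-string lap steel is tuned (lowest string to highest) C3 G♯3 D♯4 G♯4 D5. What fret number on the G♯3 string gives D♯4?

D♯4 is 7 semitones above the open G♯3 (G#–A–A#–B–C–C#–D–D#), so it sits at fret 7.

7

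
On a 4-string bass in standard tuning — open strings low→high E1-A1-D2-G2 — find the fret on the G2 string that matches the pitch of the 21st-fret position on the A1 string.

A1 at fret 21 is A1 + 21 semitones = F♯3.
The open G2 string is 10 semitones above the open A1, so the same pitch on the G2 string lies at fret 21 − 10 = 11.

11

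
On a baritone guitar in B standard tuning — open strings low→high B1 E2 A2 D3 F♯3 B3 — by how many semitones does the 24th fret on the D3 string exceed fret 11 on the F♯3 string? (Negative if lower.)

D3 at fret 24 → D5 (MIDI 74); F♯3 at fret 11 → F4 (MIDI 65).
74 − 65 = 9, so the two pitches are 9 semitones apart.

9 semitones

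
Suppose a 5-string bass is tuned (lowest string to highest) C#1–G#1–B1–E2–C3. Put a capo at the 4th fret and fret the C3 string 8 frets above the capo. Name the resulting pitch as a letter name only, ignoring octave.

The capo raises the open C3 by 4 semitones to E3; fretting 8 more gives C3 + 4 + 8 = C3 + 12 semitones, landing on C.

C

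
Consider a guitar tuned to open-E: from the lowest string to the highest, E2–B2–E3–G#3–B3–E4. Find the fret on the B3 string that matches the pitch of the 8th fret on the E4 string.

13

E4 at fret 8 is E4 + 8 semitones = C5.
The open B3 string is 5 semitones below the open E4, so the same pitch on the B3 string lies at fret 8 + 5 = 13.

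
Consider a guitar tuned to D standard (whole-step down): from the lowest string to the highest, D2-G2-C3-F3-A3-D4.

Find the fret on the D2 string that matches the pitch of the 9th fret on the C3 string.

C3 at fret 9 is C3 + 9 semitones = A3.
The open D2 string is 10 semitones below the open C3, so the same pitch on the D2 string lies at fret 9 + 10 = 19.

19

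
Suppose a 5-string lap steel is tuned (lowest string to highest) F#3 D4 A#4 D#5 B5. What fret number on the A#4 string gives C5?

2

C5 is 2 semitones above the open A#4 (A#–B–C), so it sits at fret 2.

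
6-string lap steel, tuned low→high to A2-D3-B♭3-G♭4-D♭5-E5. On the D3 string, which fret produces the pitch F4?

F4 is 15 semitones above the open D3 (D–Eb–E–F–…–Eb–E–F), so it sits at fret 15.

15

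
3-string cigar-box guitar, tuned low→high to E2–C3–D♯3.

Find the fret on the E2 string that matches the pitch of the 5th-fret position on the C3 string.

13

Fret 5 on C3 is MIDI 48 + 5 = 53 (F3). On the E2 string (open MIDI 40), that pitch is 53 − 40 = fret 13.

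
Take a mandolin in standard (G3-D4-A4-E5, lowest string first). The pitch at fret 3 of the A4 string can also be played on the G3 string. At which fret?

17

A4 at fret 3 is A4 + 3 semitones = C5.
The open G3 string is 14 semitones below the open A4, so the same pitch on the G3 string lies at fret 3 + 14 = 17.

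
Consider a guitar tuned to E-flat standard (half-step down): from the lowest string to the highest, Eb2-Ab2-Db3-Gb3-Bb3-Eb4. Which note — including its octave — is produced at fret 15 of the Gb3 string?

Each fret is one semitone, so Gb3 + 15 = A4.

A4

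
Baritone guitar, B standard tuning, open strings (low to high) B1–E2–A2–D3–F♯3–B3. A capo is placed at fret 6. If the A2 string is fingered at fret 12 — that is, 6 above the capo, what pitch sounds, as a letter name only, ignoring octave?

The capo raises the open A2 by 6 semitones to D♯3; fretting 6 more gives A2 + 6 + 6 = A2 + 12 semitones, landing on A.

A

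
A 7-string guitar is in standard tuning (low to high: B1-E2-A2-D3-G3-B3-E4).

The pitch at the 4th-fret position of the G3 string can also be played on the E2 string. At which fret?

19

Fret 4 on G3 is MIDI 55 + 4 = 59 (B3). On the E2 string (open MIDI 40), that pitch is 59 − 40 = fret 19.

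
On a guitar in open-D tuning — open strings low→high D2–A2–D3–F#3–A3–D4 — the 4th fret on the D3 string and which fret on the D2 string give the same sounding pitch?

16

D3 at fret 4 is D3 + 4 semitones = F#3.
The open D2 string is 12 semitones below the open D3, so the same pitch on the D2 string lies at fret 4 + 12 = 16.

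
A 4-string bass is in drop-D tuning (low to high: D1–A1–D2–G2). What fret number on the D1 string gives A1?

A1 is 7 semitones above the open D1 (D–D#–E–F–F#–G–G#–A), so it sits at fret 7.

7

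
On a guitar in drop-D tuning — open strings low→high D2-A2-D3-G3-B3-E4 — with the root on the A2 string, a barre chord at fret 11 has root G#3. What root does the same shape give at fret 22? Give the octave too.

Moving from fret 11 to fret 22 shifts the root by 11 semitones.
G#3 up 11 semitones is G4.

G4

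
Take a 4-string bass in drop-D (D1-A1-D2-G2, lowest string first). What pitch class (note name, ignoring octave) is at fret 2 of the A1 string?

B

Each fret is one semitone, so A1 + 2 = B.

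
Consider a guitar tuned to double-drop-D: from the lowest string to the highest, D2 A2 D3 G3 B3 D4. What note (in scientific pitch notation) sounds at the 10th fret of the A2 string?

G3

Each fret is one semitone, so A2 + 10 = G3.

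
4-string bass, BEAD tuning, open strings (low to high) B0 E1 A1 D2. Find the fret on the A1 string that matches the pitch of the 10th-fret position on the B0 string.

0

Fret 10 on B0 is MIDI 23 + 10 = 33 (A1). On the A1 string (open MIDI 33), that pitch is 33 − 33 = fret 0.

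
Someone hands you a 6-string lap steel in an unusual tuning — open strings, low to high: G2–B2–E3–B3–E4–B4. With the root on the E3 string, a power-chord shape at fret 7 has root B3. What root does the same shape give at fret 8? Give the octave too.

C4

Moving from fret 7 to fret 8 shifts the root by 1 semitone.
B3 up 1 semitone is C4.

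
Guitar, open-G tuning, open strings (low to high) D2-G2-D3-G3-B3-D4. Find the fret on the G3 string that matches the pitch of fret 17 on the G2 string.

5

G2 at fret 17 is G2 + 17 semitones = C4.
The open G3 string is 12 semitones above the open G2, so the same pitch on the G3 string lies at fret 17 − 12 = 5.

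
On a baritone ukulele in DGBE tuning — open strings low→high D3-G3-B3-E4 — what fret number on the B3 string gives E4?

E4 is 5 semitones above the open B3 (B–C–C#–D–D#–E), so it sits at fret 5.

5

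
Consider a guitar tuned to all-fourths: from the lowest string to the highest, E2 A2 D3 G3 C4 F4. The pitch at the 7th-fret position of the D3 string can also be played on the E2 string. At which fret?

D3 at fret 7 is D3 + 7 semitones = A3.
The open E2 string is 10 semitones below the open D3, so the same pitch on the E2 string lies at fret 7 + 10 = 17.

17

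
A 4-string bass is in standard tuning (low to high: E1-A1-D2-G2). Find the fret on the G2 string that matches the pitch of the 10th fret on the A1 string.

Fret 10 on A1 is MIDI 33 + 10 = 43 (G2). On the G2 string (open MIDI 43), that pitch is 43 − 43 = fret 0.

0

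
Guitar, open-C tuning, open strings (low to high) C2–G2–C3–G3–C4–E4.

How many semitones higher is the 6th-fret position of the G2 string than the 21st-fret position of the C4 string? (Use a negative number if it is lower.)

-32 semitones

G2 at fret 6 → C♯3 (MIDI 49); C4 at fret 21 → A5 (MIDI 81).
49 − 81 = -32, so the two pitches are 32 semitones apart.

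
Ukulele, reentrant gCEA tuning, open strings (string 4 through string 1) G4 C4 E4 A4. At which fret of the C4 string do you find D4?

2

D4 is 2 semitones above the open C4 (C–C#–D), so it sits at fret 2.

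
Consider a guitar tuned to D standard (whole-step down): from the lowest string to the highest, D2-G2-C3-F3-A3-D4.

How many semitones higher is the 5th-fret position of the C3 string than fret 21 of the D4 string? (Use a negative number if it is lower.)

C3 at fret 5 → F3 (MIDI 53); D4 at fret 21 → B5 (MIDI 83).
53 − 83 = -30, so the two pitches are 30 semitones apart.

-30 semitones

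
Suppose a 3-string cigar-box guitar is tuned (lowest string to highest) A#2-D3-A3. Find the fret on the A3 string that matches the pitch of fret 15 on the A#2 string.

4

Fret 15 on A#2 is MIDI 46 + 15 = 61 (C#4). On the A3 string (open MIDI 57), that pitch is 61 − 57 = fret 4.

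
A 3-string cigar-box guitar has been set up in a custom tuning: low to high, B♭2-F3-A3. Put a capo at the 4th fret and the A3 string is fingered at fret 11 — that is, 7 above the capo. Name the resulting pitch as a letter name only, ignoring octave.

The capo raises the open A3 by 4 semitones to D♭4; fretting 7 more gives A3 + 4 + 7 = A3 + 11 semitones, landing on A♭.
(Also written G♯.)

A♭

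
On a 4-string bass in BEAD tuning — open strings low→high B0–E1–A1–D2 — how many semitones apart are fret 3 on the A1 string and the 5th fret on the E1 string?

A1 at fret 3 → C2 (MIDI 36); E1 at fret 5 → A1 (MIDI 33).
36 − 33 = 3, so the two pitches are 3 semitones apart, with C2 the higher.

3 semitones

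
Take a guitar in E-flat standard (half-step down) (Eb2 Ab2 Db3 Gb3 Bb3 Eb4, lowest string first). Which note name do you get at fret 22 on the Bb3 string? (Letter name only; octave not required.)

The open Bb3 string plus 22 semitones: Bb–B–C–Db–…–Gb–G–Ab.
(Equivalently spelled G#.)

Ab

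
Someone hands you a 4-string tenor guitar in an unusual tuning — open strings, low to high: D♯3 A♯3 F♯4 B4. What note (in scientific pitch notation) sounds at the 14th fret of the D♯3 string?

F4

The open D♯3 string plus 14 semitones: D#–E–F–F#–…–D#–E–F.
The walk passes from B into C once, so the octave number goes from 3 to 4.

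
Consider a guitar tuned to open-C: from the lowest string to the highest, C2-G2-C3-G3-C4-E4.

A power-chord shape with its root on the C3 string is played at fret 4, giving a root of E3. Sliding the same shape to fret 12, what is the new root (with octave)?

Moving from fret 4 to fret 12 shifts the root by 8 semitones.
E3 up 8 semitones is C4.

C4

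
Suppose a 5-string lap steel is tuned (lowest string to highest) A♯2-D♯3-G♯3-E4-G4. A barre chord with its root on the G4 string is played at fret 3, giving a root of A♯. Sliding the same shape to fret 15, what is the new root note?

A♯

Moving from fret 3 to fret 15 shifts the root by 12 semitones.
A♯ up 12 semitones is A♯.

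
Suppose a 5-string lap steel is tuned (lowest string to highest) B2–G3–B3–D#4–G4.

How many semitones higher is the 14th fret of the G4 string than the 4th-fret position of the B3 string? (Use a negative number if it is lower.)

G4 at fret 14 → A5 (MIDI 81); B3 at fret 4 → D#4 (MIDI 63).
81 − 63 = 18, so the two pitches are 18 semitones apart.

18 semitones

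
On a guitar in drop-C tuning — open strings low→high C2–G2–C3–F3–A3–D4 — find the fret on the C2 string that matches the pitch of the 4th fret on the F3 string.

Fret 4 on F3 is MIDI 53 + 4 = 57 (A3). On the C2 string (open MIDI 36), that pitch is 57 − 36 = fret 21.

21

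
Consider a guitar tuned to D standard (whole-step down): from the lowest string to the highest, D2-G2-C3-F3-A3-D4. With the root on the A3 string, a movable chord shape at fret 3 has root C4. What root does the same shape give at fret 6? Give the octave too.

Moving from fret 3 to fret 6 shifts the root by 3 semitones.
C4 up 3 semitones is D#4.

D#4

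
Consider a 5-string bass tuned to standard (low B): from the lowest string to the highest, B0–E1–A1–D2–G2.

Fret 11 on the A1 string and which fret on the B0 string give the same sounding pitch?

A1 at fret 11 is A1 + 11 semitones = G#2.
The open B0 string is 10 semitones below the open A1, so the same pitch on the B0 string lies at fret 11 + 10 = 21.

21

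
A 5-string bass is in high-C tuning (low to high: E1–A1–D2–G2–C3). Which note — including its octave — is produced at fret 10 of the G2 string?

F3

The open G2 string plus 10 semitones: G–G#–A–A#–…–D#–E–F.
The walk passes from B into C once, so the octave number goes from 2 to 3.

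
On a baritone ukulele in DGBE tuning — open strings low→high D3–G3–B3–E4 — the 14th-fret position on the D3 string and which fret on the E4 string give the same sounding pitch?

Fret 14 on D3 is MIDI 50 + 14 = 64 (E4). On the E4 string (open MIDI 64), that pitch is 64 − 64 = fret 0.

0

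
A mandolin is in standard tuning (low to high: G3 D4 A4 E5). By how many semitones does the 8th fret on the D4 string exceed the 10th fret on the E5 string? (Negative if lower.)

D4 at fret 8 → A#4 (MIDI 70); E5 at fret 10 → D6 (MIDI 86).
70 − 86 = -16, so the two pitches are 16 semitones apart.

-16 semitones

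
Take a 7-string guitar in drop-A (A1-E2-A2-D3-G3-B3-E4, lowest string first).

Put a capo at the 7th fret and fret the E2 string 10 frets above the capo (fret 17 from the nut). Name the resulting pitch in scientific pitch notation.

A3

The capo raises the open E2 by 7 semitones to B2; fretting 10 more gives E2 + 7 + 10 = E2 + 17 semitones = A3.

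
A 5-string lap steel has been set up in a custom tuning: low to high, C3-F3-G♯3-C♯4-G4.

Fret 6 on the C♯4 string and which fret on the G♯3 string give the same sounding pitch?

Fret 6 on C♯4 is MIDI 61 + 6 = 67 (G4). On the G♯3 string (open MIDI 56), that pitch is 67 − 56 = fret 11.

11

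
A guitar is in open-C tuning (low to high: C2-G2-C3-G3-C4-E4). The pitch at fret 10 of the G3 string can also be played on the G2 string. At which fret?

22

Fret 10 on G3 is MIDI 55 + 10 = 65 (F4). On the G2 string (open MIDI 43), that pitch is 65 − 43 = fret 22.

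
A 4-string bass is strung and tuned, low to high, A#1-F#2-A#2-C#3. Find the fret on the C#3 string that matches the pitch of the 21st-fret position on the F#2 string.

F#2 at fret 21 is F#2 + 21 semitones = D#4.
The open C#3 string is 7 semitones above the open F#2, so the same pitch on the C#3 string lies at fret 21 − 7 = 14.

14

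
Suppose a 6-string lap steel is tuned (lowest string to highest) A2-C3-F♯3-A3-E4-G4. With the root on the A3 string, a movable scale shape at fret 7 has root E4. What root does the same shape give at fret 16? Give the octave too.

Moving from fret 7 to fret 16 shifts the root by 9 semitones.
E4 up 9 semitones is C♯5.

C♯5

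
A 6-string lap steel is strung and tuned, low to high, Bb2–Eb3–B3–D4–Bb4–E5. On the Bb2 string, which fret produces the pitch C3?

2

C3 is 2 semitones above the open Bb2 (Bb–B–C), so it sits at fret 2.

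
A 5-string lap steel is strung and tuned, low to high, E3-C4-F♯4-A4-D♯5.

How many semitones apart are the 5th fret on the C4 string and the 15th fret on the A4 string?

19 semitones

C4 at fret 5 → F4 (MIDI 65); A4 at fret 15 → C6 (MIDI 84).
65 − 84 = -19, so the two pitches are 19 semitones apart, with C6 the higher.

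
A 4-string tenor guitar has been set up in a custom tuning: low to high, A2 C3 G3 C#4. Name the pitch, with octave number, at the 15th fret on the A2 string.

A2 is MIDI 45. Adding 15 gives 60, which is C4.

C4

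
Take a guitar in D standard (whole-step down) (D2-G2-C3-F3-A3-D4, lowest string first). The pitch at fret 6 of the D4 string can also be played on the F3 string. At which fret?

15

Fret 6 on D4 is MIDI 62 + 6 = 68 (G#4). On the F3 string (open MIDI 53), that pitch is 68 − 53 = fret 15.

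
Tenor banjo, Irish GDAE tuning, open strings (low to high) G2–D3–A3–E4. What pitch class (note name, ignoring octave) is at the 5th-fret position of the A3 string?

D

The open A3 string plus 5 semitones: A–A#–B–C–C#–D.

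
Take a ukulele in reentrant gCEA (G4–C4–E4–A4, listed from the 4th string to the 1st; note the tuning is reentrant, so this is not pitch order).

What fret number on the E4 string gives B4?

B4 is 7 semitones above the open E4 (E–F–F#–G–G#–A–A#–B), so it sits at fret 7.

7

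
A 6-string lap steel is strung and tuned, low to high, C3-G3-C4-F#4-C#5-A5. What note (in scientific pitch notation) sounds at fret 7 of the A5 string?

E6

Each fret is one semitone, so A5 + 7 = E6.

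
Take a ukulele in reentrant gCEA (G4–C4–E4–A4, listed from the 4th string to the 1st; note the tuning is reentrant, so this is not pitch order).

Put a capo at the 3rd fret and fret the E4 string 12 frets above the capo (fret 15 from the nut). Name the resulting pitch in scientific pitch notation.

The capo raises the open E4 by 3 semitones to G4; fretting 12 more gives E4 + 3 + 12 = E4 + 15 semitones = G5.

G5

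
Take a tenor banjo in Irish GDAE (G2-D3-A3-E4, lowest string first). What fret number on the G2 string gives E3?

E3 is 9 semitones above the open G2 (G–G#–A–A#–B–C–C#–D–D#–E), so it sits at fret 9.

9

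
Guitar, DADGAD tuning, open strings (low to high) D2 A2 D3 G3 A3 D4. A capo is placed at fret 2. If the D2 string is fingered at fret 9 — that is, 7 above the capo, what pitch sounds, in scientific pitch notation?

B2

The capo raises the open D2 by 2 semitones to E2; fretting 7 more gives D2 + 2 + 7 = D2 + 9 semitones = B2.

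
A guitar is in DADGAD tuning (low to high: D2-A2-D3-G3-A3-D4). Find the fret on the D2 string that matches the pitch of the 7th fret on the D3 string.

D3 at fret 7 is D3 + 7 semitones = A3.
The open D2 string is 12 semitones below the open D3, so the same pitch on the D2 string lies at fret 7 + 12 = 19.

19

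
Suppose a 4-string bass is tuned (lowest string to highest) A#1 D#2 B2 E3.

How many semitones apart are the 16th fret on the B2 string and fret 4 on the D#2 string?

20 semitones

B2 at fret 16 → D#4 (MIDI 63); D#2 at fret 4 → G2 (MIDI 43).
63 − 43 = 20, so the two pitches are 20 semitones apart, with D#4 the higher.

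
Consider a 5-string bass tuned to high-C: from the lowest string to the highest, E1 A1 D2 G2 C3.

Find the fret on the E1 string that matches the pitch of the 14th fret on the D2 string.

Fret 14 on D2 is MIDI 38 + 14 = 52 (E3). On the E1 string (open MIDI 28), that pitch is 52 − 28 = fret 24.

24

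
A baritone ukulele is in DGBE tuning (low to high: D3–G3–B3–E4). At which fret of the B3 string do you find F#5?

19

F#5 is 19 semitones above the open B3 (B–C–C#–D–…–E–F–F#), so it sits at fret 19.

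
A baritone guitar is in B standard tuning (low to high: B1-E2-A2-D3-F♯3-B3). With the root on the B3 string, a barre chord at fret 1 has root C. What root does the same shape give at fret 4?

Moving from fret 1 to fret 4 shifts the root by 3 semitones.
C up 3 semitones is D♯.

D♯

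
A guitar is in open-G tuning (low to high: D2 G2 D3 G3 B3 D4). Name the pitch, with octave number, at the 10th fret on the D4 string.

C5

The open D4 string plus 10 semitones: D–D#–E–F–…–A#–B–C.
The walk passes from B into C once, so the octave number goes from 4 to 5.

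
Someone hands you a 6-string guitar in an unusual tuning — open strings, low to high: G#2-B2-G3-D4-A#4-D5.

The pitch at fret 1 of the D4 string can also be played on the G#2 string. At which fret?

D4 at fret 1 is D4 + 1 semitone = D#4.
The open G#2 string is 18 semitones below the open D4, so the same pitch on the G#2 string lies at fret 1 + 18 = 19.

19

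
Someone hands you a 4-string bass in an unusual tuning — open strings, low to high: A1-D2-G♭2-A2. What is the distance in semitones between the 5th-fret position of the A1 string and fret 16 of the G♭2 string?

A1 at fret 5 → D2 (MIDI 38); G♭2 at fret 16 → B♭3 (MIDI 58).
38 − 58 = -20, so the two pitches are 20 semitones apart, with B♭3 the higher.

20 semitones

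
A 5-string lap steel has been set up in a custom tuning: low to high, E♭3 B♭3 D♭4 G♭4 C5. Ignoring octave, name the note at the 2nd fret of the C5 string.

D

Each fret is one semitone, so C5 + 2 = D.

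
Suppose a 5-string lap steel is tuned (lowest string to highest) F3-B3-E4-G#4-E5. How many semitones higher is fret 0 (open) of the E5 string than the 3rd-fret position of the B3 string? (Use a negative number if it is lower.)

E5 at fret 0 → E5 (MIDI 76); B3 at fret 3 → D4 (MIDI 62).
76 − 62 = 14, so the two pitches are 14 semitones apart.

14 semitones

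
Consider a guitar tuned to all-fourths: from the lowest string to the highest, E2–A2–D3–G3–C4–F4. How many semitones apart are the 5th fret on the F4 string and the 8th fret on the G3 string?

F4 at fret 5 → A#4 (MIDI 70); G3 at fret 8 → D#4 (MIDI 63).
70 − 63 = 7, so the two pitches are 7 semitones apart, with A#4 the higher.

7 semitones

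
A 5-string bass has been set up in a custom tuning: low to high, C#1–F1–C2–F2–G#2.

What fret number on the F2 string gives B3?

18

B3 is 18 semitones above the open F2 (F–F#–G–G#–…–A–A#–B), so it sits at fret 18.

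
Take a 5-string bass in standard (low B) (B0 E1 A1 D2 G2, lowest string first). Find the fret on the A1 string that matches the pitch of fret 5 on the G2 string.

Fret 5 on G2 is MIDI 43 + 5 = 48 (C3). On the A1 string (open MIDI 33), that pitch is 48 − 33 = fret 15.

15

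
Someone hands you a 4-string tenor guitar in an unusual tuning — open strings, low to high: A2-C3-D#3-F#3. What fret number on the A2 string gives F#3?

F#3 is 9 semitones above the open A2 (A–A#–B–C–C#–D–D#–E–F–F#), so it sits at fret 9.

9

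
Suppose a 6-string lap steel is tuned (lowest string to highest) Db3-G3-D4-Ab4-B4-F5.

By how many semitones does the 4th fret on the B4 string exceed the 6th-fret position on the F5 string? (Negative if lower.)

B4 at fret 4 → Eb5 (MIDI 75); F5 at fret 6 → B5 (MIDI 83).
75 − 83 = -8, so the two pitches are 8 semitones apart.

-8 semitones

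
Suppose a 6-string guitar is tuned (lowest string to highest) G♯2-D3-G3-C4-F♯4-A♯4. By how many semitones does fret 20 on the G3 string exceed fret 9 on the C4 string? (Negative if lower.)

6 semitones

G3 at fret 20 → D♯5 (MIDI 75); C4 at fret 9 → A4 (MIDI 69).
75 − 69 = 6, so the two pitches are 6 semitones apart.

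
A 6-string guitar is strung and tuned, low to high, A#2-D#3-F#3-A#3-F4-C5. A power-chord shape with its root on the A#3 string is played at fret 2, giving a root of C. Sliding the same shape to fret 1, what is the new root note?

B

Moving from fret 2 to fret 1 shifts the root by -1 semitone.
C down 1 semitone is B.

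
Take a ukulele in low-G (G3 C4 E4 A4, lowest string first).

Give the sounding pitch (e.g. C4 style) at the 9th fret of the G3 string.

E4

Each fret is one semitone, so G3 + 9 = E4.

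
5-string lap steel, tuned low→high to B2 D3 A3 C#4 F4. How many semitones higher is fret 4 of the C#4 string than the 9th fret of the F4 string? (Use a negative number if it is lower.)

-9 semitones

C#4 at fret 4 → F4 (MIDI 65); F4 at fret 9 → D5 (MIDI 74).
65 − 74 = -9, so the two pitches are 9 semitones apart.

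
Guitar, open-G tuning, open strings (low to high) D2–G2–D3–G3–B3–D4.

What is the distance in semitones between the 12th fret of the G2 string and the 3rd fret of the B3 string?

7 semitones

G2 at fret 12 → G3 (MIDI 55); B3 at fret 3 → D4 (MIDI 62).
55 − 62 = -7, so the two pitches are 7 semitones apart, with D4 the higher.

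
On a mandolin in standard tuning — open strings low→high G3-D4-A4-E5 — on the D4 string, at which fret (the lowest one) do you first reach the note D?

From D4, count semitones up the chromatic scale until reaching D: D — 0 steps.

0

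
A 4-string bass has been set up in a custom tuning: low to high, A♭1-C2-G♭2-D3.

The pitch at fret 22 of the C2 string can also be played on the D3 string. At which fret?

8

C2 at fret 22 is C2 + 22 semitones = B♭3.
The open D3 string is 14 semitones above the open C2, so the same pitch on the D3 string lies at fret 22 − 14 = 8.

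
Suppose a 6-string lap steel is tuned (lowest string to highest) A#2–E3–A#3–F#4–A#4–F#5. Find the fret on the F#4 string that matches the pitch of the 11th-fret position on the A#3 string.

A#3 at fret 11 is A#3 + 11 semitones = A4.
The open F#4 string is 8 semitones above the open A#3, so the same pitch on the F#4 string lies at fret 11 − 8 = 3.

3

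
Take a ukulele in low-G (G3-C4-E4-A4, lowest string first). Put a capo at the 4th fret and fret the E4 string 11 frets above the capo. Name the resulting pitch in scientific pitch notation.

The capo raises the open E4 by 4 semitones to G#4; fretting 11 more gives E4 + 4 + 11 = E4 + 15 semitones = G5.

G5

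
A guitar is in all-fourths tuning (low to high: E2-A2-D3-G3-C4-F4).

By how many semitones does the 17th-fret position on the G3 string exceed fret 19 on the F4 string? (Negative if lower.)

-12 semitones

G3 at fret 17 → C5 (MIDI 72); F4 at fret 19 → C6 (MIDI 84).
72 − 84 = -12, so the two pitches are 12 semitones apart.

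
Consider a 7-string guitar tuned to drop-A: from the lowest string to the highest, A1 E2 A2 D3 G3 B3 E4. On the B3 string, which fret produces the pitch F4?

F4 is 6 semitones above the open B3 (B–C–C#–D–D#–E–F), so it sits at fret 6.

6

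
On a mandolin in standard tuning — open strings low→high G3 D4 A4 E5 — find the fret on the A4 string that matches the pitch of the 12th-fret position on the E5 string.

19

E5 at fret 12 is E5 + 12 semitones = E6.
The open A4 string is 7 semitones below the open E5, so the same pitch on the A4 string lies at fret 12 + 7 = 19.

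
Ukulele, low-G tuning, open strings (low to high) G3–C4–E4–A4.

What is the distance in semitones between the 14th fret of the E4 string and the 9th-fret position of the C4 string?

9 semitones

E4 at fret 14 → F#5 (MIDI 78); C4 at fret 9 → A4 (MIDI 69).
78 − 69 = 9, so the two pitches are 9 semitones apart, with F#5 the higher.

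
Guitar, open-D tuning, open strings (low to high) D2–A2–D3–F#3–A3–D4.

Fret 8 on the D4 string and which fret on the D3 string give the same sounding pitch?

Fret 8 on D4 is MIDI 62 + 8 = 70 (A#4). On the D3 string (open MIDI 50), that pitch is 70 − 50 = fret 20.

20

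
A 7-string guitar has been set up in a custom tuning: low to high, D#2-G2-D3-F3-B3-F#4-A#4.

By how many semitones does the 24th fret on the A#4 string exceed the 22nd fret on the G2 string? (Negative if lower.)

A#4 at fret 24 → A#6 (MIDI 94); G2 at fret 22 → F4 (MIDI 65).
94 − 65 = 29, so the two pitches are 29 semitones apart.

29 semitones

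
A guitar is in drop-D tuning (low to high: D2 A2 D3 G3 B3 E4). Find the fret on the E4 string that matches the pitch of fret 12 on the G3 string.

3

Fret 12 on G3 is MIDI 55 + 12 = 67 (G4). On the E4 string (open MIDI 64), that pitch is 67 − 64 = fret 3.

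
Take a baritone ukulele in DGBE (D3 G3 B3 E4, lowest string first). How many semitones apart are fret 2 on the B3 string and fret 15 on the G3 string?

B3 at fret 2 → C#4 (MIDI 61); G3 at fret 15 → A#4 (MIDI 70).
61 − 70 = -9, so the two pitches are 9 semitones apart, with A#4 the higher.

9 semitones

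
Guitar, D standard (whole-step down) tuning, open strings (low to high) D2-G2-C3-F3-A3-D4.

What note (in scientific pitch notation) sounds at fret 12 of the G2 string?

G3

Each fret is one semitone, so G2 + 12 = G3.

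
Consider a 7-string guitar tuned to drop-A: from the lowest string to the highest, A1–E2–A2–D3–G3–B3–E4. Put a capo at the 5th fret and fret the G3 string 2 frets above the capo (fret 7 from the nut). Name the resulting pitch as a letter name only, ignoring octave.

The capo raises the open G3 by 5 semitones to C4; fretting 2 more gives G3 + 5 + 2 = G3 + 7 semitones, landing on D.

D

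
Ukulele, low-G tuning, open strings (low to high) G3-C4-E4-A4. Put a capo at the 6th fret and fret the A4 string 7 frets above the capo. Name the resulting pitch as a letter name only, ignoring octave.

The capo raises the open A4 by 6 semitones to D♯5; fretting 7 more gives A4 + 6 + 7 = A4 + 13 semitones, landing on A♯.
(Also written B♭.)

A♯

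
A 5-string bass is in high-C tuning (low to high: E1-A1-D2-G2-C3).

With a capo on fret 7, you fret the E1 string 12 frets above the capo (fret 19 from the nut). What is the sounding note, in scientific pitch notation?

The capo raises the open E1 by 7 semitones to B1; fretting 12 more gives E1 + 7 + 12 = E1 + 19 semitones = B2.

B2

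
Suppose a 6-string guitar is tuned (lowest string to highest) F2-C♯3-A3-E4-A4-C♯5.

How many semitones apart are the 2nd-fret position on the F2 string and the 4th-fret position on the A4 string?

30 semitones

F2 at fret 2 → G2 (MIDI 43); A4 at fret 4 → C♯5 (MIDI 73).
43 − 73 = -30, so the two pitches are 30 semitones apart, with C♯5 the higher.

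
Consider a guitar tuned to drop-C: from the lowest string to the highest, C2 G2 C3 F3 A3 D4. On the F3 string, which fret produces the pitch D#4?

10

D#4 is 10 semitones above the open F3 (F–F#–G–G#–…–C#–D–D#), so it sits at fret 10.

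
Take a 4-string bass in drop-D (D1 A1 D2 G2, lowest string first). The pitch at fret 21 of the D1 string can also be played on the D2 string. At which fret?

9

D1 at fret 21 is D1 + 21 semitones = B2.
The open D2 string is 12 semitones above the open D1, so the same pitch on the D2 string lies at fret 21 − 12 = 9.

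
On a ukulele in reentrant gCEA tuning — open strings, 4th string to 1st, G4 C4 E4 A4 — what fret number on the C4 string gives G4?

G4 is 7 semitones above the open C4 (C–C#–D–D#–E–F–F#–G), so it sits at fret 7.

7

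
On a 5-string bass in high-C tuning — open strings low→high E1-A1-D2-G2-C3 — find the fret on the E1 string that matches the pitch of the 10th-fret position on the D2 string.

20

Fret 10 on D2 is MIDI 38 + 10 = 48 (C3). On the E1 string (open MIDI 28), that pitch is 48 − 28 = fret 20.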